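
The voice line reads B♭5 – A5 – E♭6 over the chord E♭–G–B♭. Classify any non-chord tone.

A5 is an escape tone.

The harmony at that moment is E♭ major triad (E♭, G, B♭); A5 is not a chord tone.
It is approached by step down from B♭5 and left by leap up to E♭6.
Step in, leap out — an escape tone.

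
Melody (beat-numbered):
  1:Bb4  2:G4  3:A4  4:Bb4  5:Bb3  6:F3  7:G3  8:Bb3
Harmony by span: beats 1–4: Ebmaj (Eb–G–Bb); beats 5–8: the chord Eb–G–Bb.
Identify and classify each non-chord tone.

A4 (beat 3) — passing tone; F3 (beat 6) — appoggiatura.

The harmony at that moment is Eb major triad (Eb, G, Bb); A4 is not a chord tone.
It is approached by step up from G4 and left by step up to Bb4.
Step in, step out in the same direction — a passing tone.
The harmony at that moment is Eb major triad (Eb, G, Bb); F3 is not a chord tone.
It is approached by leap down from Bb3 and left by step up to G3.
Leap in, step out — an appoggiatura.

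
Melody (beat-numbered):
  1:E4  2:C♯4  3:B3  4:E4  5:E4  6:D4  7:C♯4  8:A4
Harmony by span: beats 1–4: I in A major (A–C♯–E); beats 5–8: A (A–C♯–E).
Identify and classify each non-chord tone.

B3 (beat 3) — escape tone; D4 (beat 6) — passing tone.

The harmony at that moment is A major triad (A, C♯, E); B3 is not a chord tone.
It is approached by step down from C♯4 and left by leap up to E4.
Step in, leap out — an escape tone.
The harmony at that moment is A major triad (A, C♯, E); D4 is not a chord tone.
It is approached by step down from E4 and left by step down to C♯4.
Step in, step out in the same direction — a passing tone.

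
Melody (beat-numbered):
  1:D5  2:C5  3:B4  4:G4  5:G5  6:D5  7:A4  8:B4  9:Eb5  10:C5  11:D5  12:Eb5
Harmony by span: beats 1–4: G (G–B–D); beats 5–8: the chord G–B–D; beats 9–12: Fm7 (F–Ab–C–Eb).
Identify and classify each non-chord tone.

C5 (beat 2) — passing tone; A4 (beat 7) — appoggiatura; D5 (beat 11) — passing tone.

The harmony at that moment is G major triad (G, B, D); C5 is not a chord tone.
It is approached by step down from D5 and left by step down to B4.
Step in, step out in the same direction — a passing tone.
The harmony at that moment is G major triad (G, B, D); A4 is not a chord tone.
It is approached by leap down from D5 and left by step up to B4.
Leap in, step out — an appoggiatura.
The harmony at that moment is F minor seventh chord (F, Ab, C, Eb); D5 is not a chord tone.
It is approached by step up from C5 and left by step up to Eb5.
Step in, step out in the same direction — a passing tone.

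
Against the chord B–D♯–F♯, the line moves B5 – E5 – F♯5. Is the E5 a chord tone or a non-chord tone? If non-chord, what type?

The harmony at that moment is B major triad (B, D♯, F♯); E5 is not a chord tone.
It is approached by leap down from B5 and left by step up to F♯5.
Leap in, step out — an appoggiatura.

Non-chord tone — an appoggiatura.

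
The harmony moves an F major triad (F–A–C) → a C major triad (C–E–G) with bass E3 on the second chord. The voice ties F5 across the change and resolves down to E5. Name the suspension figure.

9–8 suspension.

At the second chord the bass is E3. The suspended F5 lies a ninth above the bass; after resolving down by step to E5, the interval above the bass becomes an octave.
Suspension figures are named by those two intervals: 9–8.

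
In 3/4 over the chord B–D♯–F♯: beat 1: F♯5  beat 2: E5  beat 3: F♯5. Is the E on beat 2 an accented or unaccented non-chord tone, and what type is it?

The harmony at that moment is B major triad (B, D♯, F♯); E5 is not a chord tone.
It is approached by step down from F♯5 and left by step up to F♯5.
Step away and step back to the same note — a neighbor tone (lower neighbor).
It falls on a weak beat, so it is unaccented.

Unaccented neighbor tone.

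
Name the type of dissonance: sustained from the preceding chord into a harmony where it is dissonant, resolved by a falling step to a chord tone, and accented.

Suspension.

Approach: by preparation — the pitch is first a chord tone, then held (tied or repeated) while the harmony changes under it. Departure: down by step. Metric position: strong.
A prepared dissonance that resolves downward by step — a suspension. (The same figure resolving upward would be a retardation.)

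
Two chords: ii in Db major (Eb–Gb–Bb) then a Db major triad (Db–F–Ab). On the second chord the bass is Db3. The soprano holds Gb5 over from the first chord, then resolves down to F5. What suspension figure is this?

At the second chord the bass is Db3. The suspended Gb5 lies a fourth above the bass; after resolving down by step to F5, the interval above the bass becomes a third.
Suspension figures are named by those two intervals: 4–3.

4–3 suspension.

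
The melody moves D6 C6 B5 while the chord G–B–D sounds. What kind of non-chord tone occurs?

The harmony at that moment is G major triad (G, B, D); C6 is not a chord tone.
It is approached by step down from D6 and left by step down to B5.
Step in, step out in the same direction — a passing tone.

C6 is a passing tone.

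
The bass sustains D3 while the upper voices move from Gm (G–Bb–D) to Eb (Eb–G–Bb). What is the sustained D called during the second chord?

Pedal tone (pedal point).

The harmony at that moment is Eb major triad (Eb, G, Bb); D3 is not a chord tone.
It is held over (the same pitch as the preceding D3) and then sustained as the same pitch into the next harmony.
Sustained through a change of harmony — a pedal tone.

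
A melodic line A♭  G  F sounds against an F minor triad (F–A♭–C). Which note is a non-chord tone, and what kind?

G is a passing tone.

The harmony at that moment is F minor triad (F, A♭, C); G is not a chord tone.
It is approached by step down from A♭ and left by step down to F.
Step in, step out in the same direction — a passing tone.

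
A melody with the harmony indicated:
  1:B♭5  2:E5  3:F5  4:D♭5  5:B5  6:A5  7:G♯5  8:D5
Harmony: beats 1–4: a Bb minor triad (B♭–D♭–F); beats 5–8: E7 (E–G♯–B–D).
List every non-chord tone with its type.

The harmony at that moment is B♭ minor triad (B♭, D♭, F); E5 is not a chord tone.
It is approached by leap down from B♭5 and left by step up to F5.
Leap in, step out — an appoggiatura.
The harmony at that moment is E dominant seventh chord (E, G♯, B, D); A5 is not a chord tone.
It is approached by step down from B5 and left by step down to G♯5.
Step in, step out in the same direction — a passing tone.

E5 (beat 2) — appoggiatura; A5 (beat 6) — passing tone.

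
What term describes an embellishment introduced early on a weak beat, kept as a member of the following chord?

Anticipation.

Approach: ahead of the chord change (typically by step), so it is dissonant against the current harmony. Departure: none — the same pitch is restated or held and is a chord tone of the new harmony.
Dissonant first, consonant once the harmony catches up: the note simply arrives early — an anticipation. (The reverse timing, consonant first and dissonant after the change, would be a suspension or retardation.)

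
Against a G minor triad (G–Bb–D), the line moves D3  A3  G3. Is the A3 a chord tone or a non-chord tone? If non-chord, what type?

Non-chord tone — an appoggiatura.

The harmony at that moment is G minor triad (G, Bb, D); A3 is not a chord tone.
It is approached by leap up from D3 and left by step down to G3.
Leap in, step out — an appoggiatura.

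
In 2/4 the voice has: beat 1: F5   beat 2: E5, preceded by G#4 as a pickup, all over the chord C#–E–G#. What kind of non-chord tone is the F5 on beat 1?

The harmony at that moment is C# minor triad (C#, E, G#); F5 is not a chord tone.
It is approached by leap up from G#4 and left by step down to E5.
Leap in, step out, metrically accented — an appoggiatura.

Appoggiatura.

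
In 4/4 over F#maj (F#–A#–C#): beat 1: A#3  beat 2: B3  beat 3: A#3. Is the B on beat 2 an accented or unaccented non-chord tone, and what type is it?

Unaccented neighbor tone.

The harmony at that moment is F# major triad (F#, A#, C#); B3 is not a chord tone.
It is approached by step up from A#3 and left by step down to A#3.
Step away and step back to the same note — a neighbor tone (upper neighbor).
It falls on a weak beat, so it is unaccented.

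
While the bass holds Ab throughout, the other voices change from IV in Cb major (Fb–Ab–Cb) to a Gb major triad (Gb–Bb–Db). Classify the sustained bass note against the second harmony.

Pedal tone (pedal point).

The harmony at that moment is Gb major triad (Gb, Bb, Db); Ab is not a chord tone.
It is held over (the same pitch as the preceding Ab) and then sustained as the same pitch into the next harmony.
Sustained through a change of harmony — a pedal tone.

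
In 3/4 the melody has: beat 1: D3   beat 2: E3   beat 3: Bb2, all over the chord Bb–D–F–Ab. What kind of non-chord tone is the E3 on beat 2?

The harmony at that moment is Bb dominant seventh chord (Bb, D, F, Ab); E3 is not a chord tone.
It is approached by step up from D3 and left by leap down to Bb2.
Step in, leap out, on a weak beat — an escape tone.

Escape tone.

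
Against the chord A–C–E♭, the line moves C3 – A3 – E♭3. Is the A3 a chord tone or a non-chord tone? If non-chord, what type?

A diminished triad contains A, C, E♭; A is the root, so it is a chord tone.

Chord tone (the root of A diminished triad).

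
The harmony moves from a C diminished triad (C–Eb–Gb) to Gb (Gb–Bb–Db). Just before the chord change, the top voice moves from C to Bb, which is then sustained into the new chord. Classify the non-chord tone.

The harmony at that moment is C diminished triad (C, Eb, Gb); Bb is not a chord tone.
It is approached by step down from C and then sustained as the same pitch into the next harmony.
Arriving early and becoming a chord tone when the harmony changes — an anticipation.

Bb is an anticipation.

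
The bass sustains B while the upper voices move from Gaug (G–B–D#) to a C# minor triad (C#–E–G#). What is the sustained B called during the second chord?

The harmony at that moment is C# minor triad (C#, E, G#); B is not a chord tone.
It is held over (the same pitch as the preceding B) and then sustained as the same pitch into the next harmony.
Sustained through a change of harmony — a pedal tone.

Pedal tone (pedal point).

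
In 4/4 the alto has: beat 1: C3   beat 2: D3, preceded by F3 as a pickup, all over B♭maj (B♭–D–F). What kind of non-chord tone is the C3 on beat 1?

The harmony at that moment is B♭ major triad (B♭, D, F); C3 is not a chord tone.
It is approached by leap down from F3 and left by step up to D3.
Leap in, step out, metrically accented — an appoggiatura.

Appoggiatura.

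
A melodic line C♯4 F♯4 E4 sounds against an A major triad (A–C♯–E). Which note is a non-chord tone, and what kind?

The harmony at that moment is A major triad (A, C♯, E); F♯4 is not a chord tone.
It is approached by leap up from C♯4 and left by step down to E4.
Leap in, step out — an appoggiatura.

F♯4 is an appoggiatura.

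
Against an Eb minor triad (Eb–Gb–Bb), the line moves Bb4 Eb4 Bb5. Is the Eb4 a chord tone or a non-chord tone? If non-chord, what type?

Chord tone (the root of Eb minor triad).

Eb minor triad contains Eb, Gb, Bb; Eb is the root, so it is a chord tone.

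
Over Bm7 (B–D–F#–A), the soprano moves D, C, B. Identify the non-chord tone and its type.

The harmony at that moment is B minor seventh chord (B, D, F#, A); C is not a chord tone.
It is approached by step down from D and left by step down to B.
Step in, step out in the same direction — a passing tone.

C is a passing tone.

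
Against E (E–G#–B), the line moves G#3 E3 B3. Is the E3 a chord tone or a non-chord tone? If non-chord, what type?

E major triad contains E, G#, B; E is the root, so it is a chord tone.

Chord tone (the root of E major triad).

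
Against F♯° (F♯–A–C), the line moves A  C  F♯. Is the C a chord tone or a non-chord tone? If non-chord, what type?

Chord tone (the fifth of F# diminished triad).

F# diminished triad contains F♯, A, C; C is the fifth, so it is a chord tone.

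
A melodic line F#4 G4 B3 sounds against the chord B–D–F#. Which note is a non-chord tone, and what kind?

The harmony at that moment is B minor triad (B, D, F#); G4 is not a chord tone.
It is approached by step up from F#4 and left by leap down to B3.
Step in, leap out — an escape tone.

G4 is an escape tone.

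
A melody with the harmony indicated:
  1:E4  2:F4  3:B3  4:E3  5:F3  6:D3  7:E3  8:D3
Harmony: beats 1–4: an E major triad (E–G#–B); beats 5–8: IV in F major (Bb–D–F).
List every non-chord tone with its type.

F4 (beat 2) — escape tone; E3 (beat 7) — neighbor tone.

The harmony at that moment is E major triad (E, G#, B); F4 is not a chord tone.
It is approached by step up from E4 and left by leap down to B3.
Step in, leap out — an escape tone.
The harmony at that moment is Bb major triad (Bb, D, F); E3 is not a chord tone.
It is approached by step up from D3 and left by step down to D3.
Step away and step back to the same note — a neighbor tone (upper neighbor).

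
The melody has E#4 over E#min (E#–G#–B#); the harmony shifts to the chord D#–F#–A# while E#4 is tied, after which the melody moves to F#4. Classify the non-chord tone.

E#4 is a retardation.

The harmony at that moment is D# minor triad (D#, F#, A#); E#4 is not a chord tone.
It is held over (the same pitch as the preceding E#4) and left by step up to F#4.
Held over from the previous chord and resolving up by step — a retardation.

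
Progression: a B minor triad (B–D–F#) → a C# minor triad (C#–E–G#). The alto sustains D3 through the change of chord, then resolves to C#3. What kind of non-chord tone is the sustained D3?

The harmony at that moment is C# minor triad (C#, E, G#); D3 is not a chord tone.
It is held over (the same pitch as the preceding D3) and left by step down to C#3.
Held over from the previous chord and resolving down by step — a suspension.

D3 is a suspension.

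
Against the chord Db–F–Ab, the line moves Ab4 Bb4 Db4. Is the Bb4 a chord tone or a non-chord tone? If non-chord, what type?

The harmony at that moment is Db major triad (Db, F, Ab); Bb4 is not a chord tone.
It is approached by step up from Ab4 and left by leap down to Db4.
Step in, leap out — an escape tone.

Non-chord tone — an escape tone.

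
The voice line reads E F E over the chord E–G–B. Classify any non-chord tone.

F is a neighbor tone.

The harmony at that moment is E minor triad (E, G, B); F is not a chord tone.
It is approached by step up from E and left by step down to E.
Step away and step back to the same note — a neighbor tone (upper neighbor).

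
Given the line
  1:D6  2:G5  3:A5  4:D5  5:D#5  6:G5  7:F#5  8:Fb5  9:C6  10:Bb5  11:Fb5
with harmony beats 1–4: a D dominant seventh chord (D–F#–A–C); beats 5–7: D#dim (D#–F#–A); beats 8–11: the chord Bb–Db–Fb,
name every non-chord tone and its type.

G5 (beat 2) — appoggiatura; G5 (beat 6) — appoggiatura; C6 (beat 9) — appoggiatura.

The harmony at that moment is D dominant seventh chord (D, F#, A, C); G5 is not a chord tone.
It is approached by leap down from D6 and left by step up to A5.
Leap in, step out — an appoggiatura.
The harmony at that moment is D# diminished triad (D#, F#, A); G5 is not a chord tone.
It is approached by leap up from D#5 and left by step down to F#5.
Leap in, step out — an appoggiatura.
The harmony at that moment is Bb diminished triad (Bb, Db, Fb); C6 is not a chord tone.
It is approached by leap up from Fb5 and left by step down to Bb5.
Leap in, step out — an appoggiatura.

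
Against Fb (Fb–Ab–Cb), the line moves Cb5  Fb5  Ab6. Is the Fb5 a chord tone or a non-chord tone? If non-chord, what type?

Chord tone (the root of Fb major triad).

Fb major triad contains Fb, Ab, Cb; Fb is the root, so it is a chord tone.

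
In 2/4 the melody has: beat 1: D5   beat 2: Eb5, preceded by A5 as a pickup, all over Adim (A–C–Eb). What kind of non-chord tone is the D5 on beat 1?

The harmony at that moment is A diminished triad (A, C, Eb); D5 is not a chord tone.
It is approached by leap down from A5 and left by step up to Eb5.
Leap in, step out, metrically accented — an appoggiatura.

Appoggiatura.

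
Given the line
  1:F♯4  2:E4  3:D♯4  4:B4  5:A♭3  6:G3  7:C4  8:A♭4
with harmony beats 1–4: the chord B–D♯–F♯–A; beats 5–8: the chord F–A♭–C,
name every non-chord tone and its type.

E4 (beat 2) — passing tone; G3 (beat 6) — escape tone.

The harmony at that moment is B dominant seventh chord (B, D♯, F♯, A); E4 is not a chord tone.
It is approached by step down from F♯4 and left by step down to D♯4.
Step in, step out in the same direction — a passing tone.
The harmony at that moment is F minor triad (F, A♭, C); G3 is not a chord tone.
It is approached by step down from A♭3 and left by leap up to C4.
Step in, leap out — an escape tone.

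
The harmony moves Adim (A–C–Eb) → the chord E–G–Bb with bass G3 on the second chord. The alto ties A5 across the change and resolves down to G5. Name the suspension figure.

9–8 suspension.

At the second chord the bass is G3. The suspended A5 lies a ninth above the bass; after resolving down by step to G5, the interval above the bass becomes an octave.
Suspension figures are named by those two intervals: 9–8.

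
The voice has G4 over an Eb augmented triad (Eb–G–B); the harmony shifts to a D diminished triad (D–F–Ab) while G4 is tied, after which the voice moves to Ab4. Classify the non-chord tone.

G4 is a retardation.

The harmony at that moment is D diminished triad (D, F, Ab); G4 is not a chord tone.
It is held over (the same pitch as the preceding G4) and left by step up to Ab4.
Held over from the previous chord and resolving up by step — a retardation.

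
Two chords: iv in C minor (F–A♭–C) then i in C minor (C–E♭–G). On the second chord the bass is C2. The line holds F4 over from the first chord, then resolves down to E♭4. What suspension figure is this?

At the second chord the bass is C2. The suspended F4 lies a fourth above the bass; after resolving down by step to E♭4, the interval above the bass becomes a third.
Suspension figures are named by those two intervals: 4–3.

4–3 suspension.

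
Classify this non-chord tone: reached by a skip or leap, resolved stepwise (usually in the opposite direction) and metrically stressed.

Approach: by leap. Departure: by step. Metric position: strong.
Leap in, step out, in a metrically strong position — an appoggiatura. (It is the mirror image of the escape tone, which steps in and leaps out from a weak position.)

Appoggiatura.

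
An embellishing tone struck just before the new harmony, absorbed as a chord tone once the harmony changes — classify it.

Approach: ahead of the chord change (typically by step), so it is dissonant against the current harmony. Departure: none — the same pitch is restated or held and is a chord tone of the new harmony.
Dissonant first, consonant once the harmony catches up: the note simply arrives early — an anticipation. (The reverse timing, consonant first and dissonant after the change, would be a suspension or retardation.)

Anticipation.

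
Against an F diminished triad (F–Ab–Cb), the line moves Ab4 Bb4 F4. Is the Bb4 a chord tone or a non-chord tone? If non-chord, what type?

The harmony at that moment is F diminished triad (F, Ab, Cb); Bb4 is not a chord tone.
It is approached by step up from Ab4 and left by leap down to F4.
Step in, leap out — an escape tone.

Non-chord tone — an escape tone.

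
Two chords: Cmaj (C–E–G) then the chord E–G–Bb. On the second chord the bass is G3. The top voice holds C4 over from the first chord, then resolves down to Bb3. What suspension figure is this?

4–3 suspension.

At the second chord the bass is G3. The suspended C4 lies a fourth above the bass; after resolving down by step to Bb3, the interval above the bass becomes a third.
Suspension figures are named by those two intervals: 4–3.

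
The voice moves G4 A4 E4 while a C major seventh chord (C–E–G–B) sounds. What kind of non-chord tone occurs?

The harmony at that moment is C major seventh chord (C, E, G, B); A4 is not a chord tone.
It is approached by step up from G4 and left by leap down to E4.
Step in, leap out — an escape tone.

A4 is an escape tone.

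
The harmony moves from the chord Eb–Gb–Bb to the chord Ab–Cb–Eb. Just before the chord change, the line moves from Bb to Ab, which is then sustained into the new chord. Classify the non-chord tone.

Ab is an anticipation.

The harmony at that moment is Eb minor triad (Eb, Gb, Bb); Ab is not a chord tone.
It is approached by step down from Bb and then sustained as the same pitch into the next harmony.
Arriving early and becoming a chord tone when the harmony changes — an anticipation.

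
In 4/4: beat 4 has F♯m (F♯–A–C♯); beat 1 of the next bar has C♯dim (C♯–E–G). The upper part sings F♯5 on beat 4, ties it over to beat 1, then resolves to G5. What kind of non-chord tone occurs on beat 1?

The harmony at that moment is C♯ diminished triad (C♯, E, G); F♯5 is not a chord tone.
It is held over (the same pitch as the preceding F♯5) and left by step up to G5.
Held over from the previous chord and resolving up by step — a retardation.

Retardation.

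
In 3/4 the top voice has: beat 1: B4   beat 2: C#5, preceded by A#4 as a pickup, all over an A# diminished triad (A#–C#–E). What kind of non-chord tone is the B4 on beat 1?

Passing tone.

The harmony at that moment is A# diminished triad (A#, C#, E); B4 is not a chord tone.
It is approached by step up from A#4 and left by step up to C#5.
Step in, step out in the same direction — a passing tone.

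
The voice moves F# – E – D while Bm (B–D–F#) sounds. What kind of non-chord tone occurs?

The harmony at that moment is B minor triad (B, D, F#); E is not a chord tone.
It is approached by step down from F# and left by step down to D.
Step in, step out in the same direction — a passing tone.

E is a passing tone.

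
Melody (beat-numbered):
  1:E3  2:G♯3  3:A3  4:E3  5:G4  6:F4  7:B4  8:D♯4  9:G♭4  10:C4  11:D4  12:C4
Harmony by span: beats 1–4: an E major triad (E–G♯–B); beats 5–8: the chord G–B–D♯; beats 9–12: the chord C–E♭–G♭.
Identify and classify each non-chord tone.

The harmony at that moment is E major triad (E, G♯, B); A3 is not a chord tone.
It is approached by step up from G♯3 and left by leap down to E3.
Step in, leap out — an escape tone.
The harmony at that moment is G augmented triad (G, B, D♯); F4 is not a chord tone.
It is approached by step down from G4 and left by leap up to B4.
Step in, leap out — an escape tone.
The harmony at that moment is C diminished triad (C, E♭, G♭); D4 is not a chord tone.
It is approached by step up from C4 and left by step down to C4.
Step away and step back to the same note — a neighbor tone (upper neighbor).

A3 (beat 3) — escape tone; F4 (beat 6) — escape tone; D4 (beat 11) — neighbor tone.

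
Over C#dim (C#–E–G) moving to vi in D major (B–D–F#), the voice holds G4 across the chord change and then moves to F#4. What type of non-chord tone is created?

G4 is a suspension.

The harmony at that moment is B minor triad (B, D, F#); G4 is not a chord tone.
It is held over (the same pitch as the preceding G4) and left by step down to F#4.
Held over from the previous chord and resolving down by step — a suspension.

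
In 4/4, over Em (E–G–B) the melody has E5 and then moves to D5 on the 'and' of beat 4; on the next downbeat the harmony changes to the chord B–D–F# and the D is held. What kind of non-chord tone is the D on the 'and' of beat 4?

Anticipation.

The harmony at that moment is E minor triad (E, G, B); D5 is not a chord tone.
It is approached by step down from E5 and then sustained as the same pitch into the next harmony.
Arriving early and becoming a chord tone when the harmony changes — an anticipation.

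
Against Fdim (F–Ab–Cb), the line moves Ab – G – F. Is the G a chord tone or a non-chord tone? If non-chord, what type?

Non-chord tone — a passing tone.

The harmony at that moment is F diminished triad (F, Ab, Cb); G is not a chord tone.
It is approached by step down from Ab and left by step down to F.
Step in, step out in the same direction — a passing tone.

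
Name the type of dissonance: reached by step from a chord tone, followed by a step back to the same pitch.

Approach: by step. Departure: by step in the opposite direction, back to the starting pitch.
Stepwise on both sides but reversing to return to the same chord tone — a neighbor tone. (Had it continued onward in the same direction it would be a passing tone instead.)

Neighbor tone.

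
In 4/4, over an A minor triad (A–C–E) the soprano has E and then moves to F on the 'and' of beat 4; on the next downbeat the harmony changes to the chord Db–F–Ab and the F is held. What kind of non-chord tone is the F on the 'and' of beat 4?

The harmony at that moment is A minor triad (A, C, E); F is not a chord tone.
It is approached by step up from E and then sustained as the same pitch into the next harmony.
Arriving early and becoming a chord tone when the harmony changes — an anticipation.

Anticipation.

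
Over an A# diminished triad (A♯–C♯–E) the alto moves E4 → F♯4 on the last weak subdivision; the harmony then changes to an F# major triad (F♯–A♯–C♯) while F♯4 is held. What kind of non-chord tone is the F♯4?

The harmony at that moment is A♯ diminished triad (A♯, C♯, E); F♯4 is not a chord tone.
It is approached by step up from E4 and then sustained as the same pitch into the next harmony.
Arriving early and becoming a chord tone when the harmony changes — an anticipation.

F♯4 is an anticipation.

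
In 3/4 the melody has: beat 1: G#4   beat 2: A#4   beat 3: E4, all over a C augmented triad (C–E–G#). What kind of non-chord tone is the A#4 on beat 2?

Escape tone.

The harmony at that moment is C augmented triad (C, E, G#); A#4 is not a chord tone.
It is approached by step up from G#4 and left by leap down to E4.
Step in, leap out, on a weak beat — an escape tone.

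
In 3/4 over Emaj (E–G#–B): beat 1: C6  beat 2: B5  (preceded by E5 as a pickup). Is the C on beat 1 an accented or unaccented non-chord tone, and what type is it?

Accented appoggiatura.

The harmony at that moment is E major triad (E, G#, B); C6 is not a chord tone.
It is approached by leap up from E5 and left by step down to B5.
Leap in, step out — an appoggiatura.
It falls on the downbeat, so it is accented.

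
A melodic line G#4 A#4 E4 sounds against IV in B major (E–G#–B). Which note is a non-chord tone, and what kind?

A#4 is an escape tone.

The harmony at that moment is E major triad (E, G#, B); A#4 is not a chord tone.
It is approached by step up from G#4 and left by leap down to E4.
Step in, leap out — an escape tone.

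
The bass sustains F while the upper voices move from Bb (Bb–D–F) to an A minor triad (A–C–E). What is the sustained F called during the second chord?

Pedal tone (pedal point).

The harmony at that moment is A minor triad (A, C, E); F is not a chord tone.
It is held over (the same pitch as the preceding F) and then sustained as the same pitch into the next harmony.
Sustained through a change of harmony — a pedal tone.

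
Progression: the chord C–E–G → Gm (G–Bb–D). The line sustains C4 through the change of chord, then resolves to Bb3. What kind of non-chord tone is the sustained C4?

The harmony at that moment is G minor triad (G, Bb, D); C4 is not a chord tone.
It is held over (the same pitch as the preceding C4) and left by step down to Bb3.
Held over from the previous chord and resolving down by step — a suspension.

C4 is a suspension.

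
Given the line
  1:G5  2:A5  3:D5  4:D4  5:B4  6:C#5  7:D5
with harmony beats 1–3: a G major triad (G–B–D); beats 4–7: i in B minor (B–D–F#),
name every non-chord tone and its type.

The harmony at that moment is G major triad (G, B, D); A5 is not a chord tone.
It is approached by step up from G5 and left by leap down to D5.
Step in, leap out — an escape tone.
The harmony at that moment is B minor triad (B, D, F#); C#5 is not a chord tone.
It is approached by step up from B4 and left by step up to D5.
Step in, step out in the same direction — a passing tone.

A5 (beat 2) — escape tone; C#5 (beat 6) — passing tone.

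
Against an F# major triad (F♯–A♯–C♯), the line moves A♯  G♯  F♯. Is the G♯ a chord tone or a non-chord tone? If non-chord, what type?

The harmony at that moment is F♯ major triad (F♯, A♯, C♯); G♯ is not a chord tone.
It is approached by step down from A♯ and left by step down to F♯.
Step in, step out in the same direction — a passing tone.

Non-chord tone — a passing tone.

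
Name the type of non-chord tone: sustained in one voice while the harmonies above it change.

Pedal tone.

Approach: none. Departure: none — a single pitch is sustained while the chords change around it, passing through harmonies that do not contain it.
No melodic motion at all; the dissonance is created entirely by the moving harmonies against the stationary note — a pedal tone (pedal point).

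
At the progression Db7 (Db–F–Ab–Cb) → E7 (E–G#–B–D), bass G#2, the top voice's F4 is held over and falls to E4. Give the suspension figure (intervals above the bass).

7–6 suspension.

At the second chord the bass is G#2. The suspended F4 lies a seventh above the bass; after resolving down by step to E4, the interval above the bass becomes a sixth.
Suspension figures are named by those two intervals: 7–6.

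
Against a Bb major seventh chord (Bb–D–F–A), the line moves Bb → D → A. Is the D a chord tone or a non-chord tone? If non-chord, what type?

Chord tone (the third of Bb major seventh chord).

Bb major seventh chord contains Bb, D, F, A; D is the third, so it is a chord tone.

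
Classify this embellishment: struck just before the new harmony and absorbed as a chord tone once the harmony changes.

Anticipation.

Approach: ahead of the chord change (typically by step), so it is dissonant against the current harmony. Departure: none — the same pitch is restated or held and is a chord tone of the new harmony.
Dissonant first, consonant once the harmony catches up: the note simply arrives early — an anticipation. (The reverse timing, consonant first and dissonant after the change, would be a suspension or retardation.)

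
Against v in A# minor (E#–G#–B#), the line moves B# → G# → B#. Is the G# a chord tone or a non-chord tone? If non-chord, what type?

E# minor triad contains E#, G#, B#; G# is the third, so it is a chord tone.

Chord tone (the third of E# minor triad).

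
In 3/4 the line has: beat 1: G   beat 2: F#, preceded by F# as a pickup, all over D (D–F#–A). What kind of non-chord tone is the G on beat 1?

The harmony at that moment is D major triad (D, F#, A); G is not a chord tone.
It is approached by step up from F# and left by step down to F#.
Step away and step back to the same note — a neighbor tone (upper neighbor).

Upper neighbor tone.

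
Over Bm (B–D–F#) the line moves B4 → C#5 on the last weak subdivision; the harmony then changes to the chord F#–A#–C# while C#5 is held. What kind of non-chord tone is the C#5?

The harmony at that moment is B minor triad (B, D, F#); C#5 is not a chord tone.
It is approached by step up from B4 and then sustained as the same pitch into the next harmony.
Arriving early and becoming a chord tone when the harmony changes — an anticipation.

C#5 is an anticipation.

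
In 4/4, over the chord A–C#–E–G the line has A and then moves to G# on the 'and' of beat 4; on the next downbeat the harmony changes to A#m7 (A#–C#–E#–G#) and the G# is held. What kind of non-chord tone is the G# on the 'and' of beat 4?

The harmony at that moment is A dominant seventh chord (A, C#, E, G); G# is not a chord tone.
It is approached by step down from A and then sustained as the same pitch into the next harmony.
Arriving early and becoming a chord tone when the harmony changes — an anticipation.

Anticipation.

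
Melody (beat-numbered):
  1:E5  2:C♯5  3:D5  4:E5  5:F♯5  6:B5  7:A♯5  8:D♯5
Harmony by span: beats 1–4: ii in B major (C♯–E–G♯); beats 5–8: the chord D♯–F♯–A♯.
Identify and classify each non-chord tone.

The harmony at that moment is C♯ minor triad (C♯, E, G♯); D5 is not a chord tone.
It is approached by step up from C♯5 and left by step up to E5.
Step in, step out in the same direction — a passing tone.
The harmony at that moment is D♯ minor triad (D♯, F♯, A♯); B5 is not a chord tone.
It is approached by leap up from F♯5 and left by step down to A♯5.
Leap in, step out — an appoggiatura.

D5 (beat 3) — passing tone; B5 (beat 6) — appoggiatura.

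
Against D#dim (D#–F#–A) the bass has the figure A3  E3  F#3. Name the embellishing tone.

The harmony at that moment is D# diminished triad (D#, F#, A); E3 is not a chord tone.
It is approached by leap down from A3 and left by step up to F#3.
Leap in, step out — an appoggiatura.

E3 is an appoggiatura.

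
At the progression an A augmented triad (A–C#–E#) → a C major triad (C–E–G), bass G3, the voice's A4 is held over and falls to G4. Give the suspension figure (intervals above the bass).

9–8 suspension.

At the second chord the bass is G3. The suspended A4 lies a ninth above the bass; after resolving down by step to G4, the interval above the bass becomes an octave.
Suspension figures are named by those two intervals: 9–8.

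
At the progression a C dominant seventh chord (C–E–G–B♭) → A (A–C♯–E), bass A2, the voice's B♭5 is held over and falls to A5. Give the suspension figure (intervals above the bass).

At the second chord the bass is A2. The suspended B♭5 lies a ninth above the bass; after resolving down by step to A5, the interval above the bass becomes an octave.
Suspension figures are named by those two intervals: 9–8.

9–8 suspension.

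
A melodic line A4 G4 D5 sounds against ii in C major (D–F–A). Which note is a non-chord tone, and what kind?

G4 is an escape tone.

The harmony at that moment is D minor triad (D, F, A); G4 is not a chord tone.
It is approached by step down from A4 and left by leap up to D5.
Step in, leap out — an escape tone.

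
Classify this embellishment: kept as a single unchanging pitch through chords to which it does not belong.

Pedal tone.

Approach: none. Departure: none — a single pitch is sustained while the chords change around it, passing through harmonies that do not contain it.
No melodic motion at all; the dissonance is created entirely by the moving harmonies against the stationary note — a pedal tone (pedal point).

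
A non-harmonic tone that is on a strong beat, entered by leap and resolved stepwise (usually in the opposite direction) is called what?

Appoggiatura.

Approach: by leap. Departure: by step. Metric position: strong.
Leap in, step out, in a metrically strong position — an appoggiatura. (It is the mirror image of the escape tone, which steps in and leaps out from a weak position.)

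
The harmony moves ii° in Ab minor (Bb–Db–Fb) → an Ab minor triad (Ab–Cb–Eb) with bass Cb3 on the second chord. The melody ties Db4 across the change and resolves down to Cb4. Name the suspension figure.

At the second chord the bass is Cb3. The suspended Db4 lies a ninth above the bass; after resolving down by step to Cb4, the interval above the bass becomes an octave.
Suspension figures are named by those two intervals: 9–8.

9–8 suspension.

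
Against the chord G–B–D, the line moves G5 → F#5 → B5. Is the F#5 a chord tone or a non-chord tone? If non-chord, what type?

Non-chord tone — an escape tone.

The harmony at that moment is G major triad (G, B, D); F#5 is not a chord tone.
It is approached by step down from G5 and left by leap up to B5.
Step in, leap out — an escape tone.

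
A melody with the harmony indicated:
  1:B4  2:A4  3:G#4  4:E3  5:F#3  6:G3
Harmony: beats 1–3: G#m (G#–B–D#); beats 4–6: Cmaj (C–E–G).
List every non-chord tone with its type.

The harmony at that moment is G# minor triad (G#, B, D#); A4 is not a chord tone.
It is approached by step down from B4 and left by step down to G#4.
Step in, step out in the same direction — a passing tone.
The harmony at that moment is C major triad (C, E, G); F#3 is not a chord tone.
It is approached by step up from E3 and left by step up to G3.
Step in, step out in the same direction — a passing tone.

A4 (beat 2) — passing tone; F#3 (beat 5) — passing tone.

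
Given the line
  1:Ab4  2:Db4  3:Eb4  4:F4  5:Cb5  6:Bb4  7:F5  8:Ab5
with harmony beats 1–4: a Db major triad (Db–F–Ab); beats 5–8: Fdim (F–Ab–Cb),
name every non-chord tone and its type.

Eb4 (beat 3) — passing tone; Bb4 (beat 6) — escape tone.

The harmony at that moment is Db major triad (Db, F, Ab); Eb4 is not a chord tone.
It is approached by step up from Db4 and left by step up to F4.
Step in, step out in the same direction — a passing tone.
The harmony at that moment is F diminished triad (F, Ab, Cb); Bb4 is not a chord tone.
It is approached by step down from Cb5 and left by leap up to F5.
Step in, leap out — an escape tone.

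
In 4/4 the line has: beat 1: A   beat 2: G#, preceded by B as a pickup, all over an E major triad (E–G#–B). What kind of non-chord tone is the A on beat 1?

Passing tone.

The harmony at that moment is E major triad (E, G#, B); A is not a chord tone.
It is approached by step down from B and left by step down to G#.
Step in, step out in the same direction — a passing tone.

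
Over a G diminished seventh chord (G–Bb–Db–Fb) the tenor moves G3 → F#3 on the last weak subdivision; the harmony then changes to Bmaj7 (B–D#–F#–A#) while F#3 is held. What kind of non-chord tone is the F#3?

The harmony at that moment is G diminished seventh chord (G, Bb, Db, Fb); F#3 is not a chord tone.
It is approached by step down from G3 and then sustained as the same pitch into the next harmony.
Arriving early and becoming a chord tone when the harmony changes — an anticipation.

F#3 is an anticipation.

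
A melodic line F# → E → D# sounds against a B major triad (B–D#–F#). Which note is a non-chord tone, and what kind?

E is a passing tone.

The harmony at that moment is B major triad (B, D#, F#); E is not a chord tone.
It is approached by step down from F# and left by step down to D#.
Step in, step out in the same direction — a passing tone.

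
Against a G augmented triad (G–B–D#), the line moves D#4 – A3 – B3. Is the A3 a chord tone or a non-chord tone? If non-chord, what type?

Non-chord tone — an appoggiatura.

The harmony at that moment is G augmented triad (G, B, D#); A3 is not a chord tone.
It is approached by leap down from D#4 and left by step up to B3.
Leap in, step out — an appoggiatura.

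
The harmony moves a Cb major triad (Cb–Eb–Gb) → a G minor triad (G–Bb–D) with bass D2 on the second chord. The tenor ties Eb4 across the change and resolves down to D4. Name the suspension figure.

9–8 suspension.

At the second chord the bass is D2. The suspended Eb4 lies a ninth above the bass; after resolving down by step to D4, the interval above the bass becomes an octave.
Suspension figures are named by those two intervals: 9–8.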